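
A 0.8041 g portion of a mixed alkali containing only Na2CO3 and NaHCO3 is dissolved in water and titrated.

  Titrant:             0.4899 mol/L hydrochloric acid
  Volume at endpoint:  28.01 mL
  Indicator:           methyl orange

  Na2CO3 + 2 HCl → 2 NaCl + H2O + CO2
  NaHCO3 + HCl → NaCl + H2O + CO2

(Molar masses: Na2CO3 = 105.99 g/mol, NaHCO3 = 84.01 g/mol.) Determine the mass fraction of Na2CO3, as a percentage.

n(HCl) = 0.02801 × 0.4899 = 0.01372 mol
Let x = n(Na2CO3), y = n(NaHCO3).
Titrant: 2x + 1y = 0.01372;  mass: 105.99x + 84.01y = 0.8041
Solving, x = 5.621 × 10^-3 mol, y = 2.479 × 10^-3 mol
mass of Na2CO3 = 5.621 × 10^-3 × 105.99 = 0.5958 g
% Na2CO3 = 0.5958 / 0.8041 × 100 = 74.10 %

74.10 %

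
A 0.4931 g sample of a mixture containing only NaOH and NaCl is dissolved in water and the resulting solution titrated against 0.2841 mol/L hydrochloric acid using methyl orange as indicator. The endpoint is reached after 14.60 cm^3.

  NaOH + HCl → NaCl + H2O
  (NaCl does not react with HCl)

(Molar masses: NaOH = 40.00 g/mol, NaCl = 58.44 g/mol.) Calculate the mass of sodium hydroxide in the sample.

0.1659 g

n(HCl) = 0.01460 × 0.2841 = 4.148 × 10^-3 mol
Let x = n(NaOH), y = n(NaCl).
Titrant: 1x = 4.148 × 10^-3;  mass: 40.00x + 58.44y = 0.4931
Solving, x = 4.148 × 10^-3 mol, y = 5.599 × 10^-3 mol
mass of NaOH = 4.148 × 10^-3 × 40.00 = 0.1659 g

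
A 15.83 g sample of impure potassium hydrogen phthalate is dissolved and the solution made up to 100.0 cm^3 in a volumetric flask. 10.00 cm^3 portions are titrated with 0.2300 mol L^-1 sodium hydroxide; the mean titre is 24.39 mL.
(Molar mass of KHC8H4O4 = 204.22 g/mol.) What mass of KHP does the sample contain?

KHC8H4O4 + NaOH → KNaC8H4O4 + H2O
n(NaOH) per titration = 0.02439 × 0.2300 = 5.610 × 10^-3 mol
n(KHC8H4O4) in each aliquot = 5.610 × 10^-3 mol (1:1 ratio)
n(KHC8H4O4) in the whole flask = 5.610 × 10^-3 × 100.0/10.00 = 0.05610 mol
mass of KHC8H4O4 = 0.05610 × 204.22 = 11.46 g

11.46 g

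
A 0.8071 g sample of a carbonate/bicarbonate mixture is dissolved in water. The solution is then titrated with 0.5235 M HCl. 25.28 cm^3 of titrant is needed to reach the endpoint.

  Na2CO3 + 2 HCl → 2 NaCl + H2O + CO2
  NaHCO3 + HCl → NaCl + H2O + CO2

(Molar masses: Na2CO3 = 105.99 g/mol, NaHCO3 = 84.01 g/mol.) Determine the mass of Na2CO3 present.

0.5206 g

n(HCl) = 0.02528 × 0.5235 = 0.01323 mol
Let x = n(Na2CO3), y = n(NaHCO3).
Titrant: 2x + 1y = 0.01323;  mass: 105.99x + 84.01y = 0.8071
Solving, x = 4.912 × 10^-3 mol, y = 3.410 × 10^-3 mol
mass of Na2CO3 = 4.912 × 10^-3 × 105.99 = 0.5206 g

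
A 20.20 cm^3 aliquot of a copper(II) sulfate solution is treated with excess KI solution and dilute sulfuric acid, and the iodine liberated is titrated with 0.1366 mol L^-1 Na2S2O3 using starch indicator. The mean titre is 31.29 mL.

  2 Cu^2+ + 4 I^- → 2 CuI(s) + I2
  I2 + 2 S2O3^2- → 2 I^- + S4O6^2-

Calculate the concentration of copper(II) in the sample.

0.2116 mol/L

n(S2O3^2-) = 0.03129 × 0.1366 = 4.274 × 10^-3 mol
n(I2) = n(S2O3^2-)/2 = 2.137 × 10^-3 mol
From the 2:1 ratio, n(Cu2+) in the aliquot = 2/1 × 2.137 × 10^-3 = 4.274 × 10^-3 mol
[Cu2+] = 4.274 × 10^-3 / 0.02020 = 0.2116 mol/L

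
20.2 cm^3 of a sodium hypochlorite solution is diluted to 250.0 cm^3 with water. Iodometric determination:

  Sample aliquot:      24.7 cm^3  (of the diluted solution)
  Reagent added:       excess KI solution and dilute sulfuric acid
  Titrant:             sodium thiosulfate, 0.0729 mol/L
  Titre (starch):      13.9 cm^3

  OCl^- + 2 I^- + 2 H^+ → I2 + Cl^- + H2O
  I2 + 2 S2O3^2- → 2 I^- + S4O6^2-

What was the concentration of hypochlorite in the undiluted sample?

0.254 mol/L

n(S2O3^2-) = 0.0139 × 0.0729 = 1.01 × 10^-3 mol
n(I2) = n(S2O3^2-)/2 = 5.07 × 10^-4 mol
n(OCl^-) in the aliquot = 5.07 × 10^-4 mol (1:1 ratio)
[OCl^-]_dilute = 5.07 × 10^-4 / 0.0247 = 0.0205 mol/L
[OCl^-]_original = 0.0205 × 250.0/20.2 = 0.254 mol/L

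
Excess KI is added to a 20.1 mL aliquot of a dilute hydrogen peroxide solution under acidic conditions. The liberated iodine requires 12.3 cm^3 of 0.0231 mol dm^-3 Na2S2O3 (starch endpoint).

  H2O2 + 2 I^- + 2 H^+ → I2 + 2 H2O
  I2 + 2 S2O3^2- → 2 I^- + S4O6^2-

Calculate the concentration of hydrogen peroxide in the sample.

n(S2O3^2-) = 0.0123 × 0.0231 = 2.84 × 10^-4 mol
n(I2) = n(S2O3^2-)/2 = 1.42 × 10^-4 mol
n(H2O2) in the aliquot = 1.42 × 10^-4 mol (1:1 ratio)
[H2O2] = 1.42 × 10^-4 / 0.0201 = 0.00707 mol/L

0.00707 mol/L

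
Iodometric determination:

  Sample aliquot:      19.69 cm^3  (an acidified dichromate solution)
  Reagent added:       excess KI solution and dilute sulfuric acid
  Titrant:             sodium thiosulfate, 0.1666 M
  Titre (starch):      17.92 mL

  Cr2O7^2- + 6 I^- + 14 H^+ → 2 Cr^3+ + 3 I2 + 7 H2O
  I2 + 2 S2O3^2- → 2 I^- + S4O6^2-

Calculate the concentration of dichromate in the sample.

0.02527 M

n(S2O3^2-) = 0.01792 × 0.1666 = 2.985 × 10^-3 mol
n(I2) = n(S2O3^2-)/2 = 1.493 × 10^-3 mol
From the 1:3 ratio, n(Cr2O7^2-) in the aliquot = 1/3 × 1.493 × 10^-3 = 4.976 × 10^-4 mol
[Cr2O7^2-] = 4.976 × 10^-4 / 0.01969 = 0.02527 mol/L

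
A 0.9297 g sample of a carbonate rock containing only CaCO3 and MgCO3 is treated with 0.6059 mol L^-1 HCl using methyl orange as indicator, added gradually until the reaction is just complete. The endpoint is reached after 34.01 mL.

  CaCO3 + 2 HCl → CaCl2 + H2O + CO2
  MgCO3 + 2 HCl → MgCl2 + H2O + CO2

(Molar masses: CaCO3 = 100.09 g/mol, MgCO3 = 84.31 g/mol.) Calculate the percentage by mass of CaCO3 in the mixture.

n(HCl) = 0.03401 × 0.6059 = 0.02061 mol
Let x = n(CaCO3), y = n(MgCO3).
Titrant: 2x + 2y = 0.02061;  mass: 100.09x + 84.31y = 0.9297
Solving, x = 3.867 × 10^-3 mol, y = 6.436 × 10^-3 mol
mass of CaCO3 = 3.867 × 10^-3 × 100.09 = 0.3871 g
% CaCO3 = 0.3871 / 0.9297 × 100 = 41.63 %

41.63 %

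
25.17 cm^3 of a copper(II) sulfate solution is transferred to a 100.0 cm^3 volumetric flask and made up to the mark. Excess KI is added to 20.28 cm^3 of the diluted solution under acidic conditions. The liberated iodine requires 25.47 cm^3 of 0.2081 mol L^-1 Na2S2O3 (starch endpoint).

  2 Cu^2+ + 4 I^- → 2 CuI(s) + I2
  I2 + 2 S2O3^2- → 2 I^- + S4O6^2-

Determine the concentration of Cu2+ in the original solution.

1.038 mol/L

n(S2O3^2-) = 0.02547 × 0.2081 = 5.300 × 10^-3 mol
n(I2) = n(S2O3^2-)/2 = 2.650 × 10^-3 mol
From the 2:1 ratio, n(Cu2+) in the aliquot = 2/1 × 2.650 × 10^-3 = 5.300 × 10^-3 mol
[Cu2+]_dilute = 5.300 × 10^-3 / 0.02028 = 0.2614 mol/L
[Cu2+]_original = 0.2614 × 100.0/25.17 = 1.038 mol/L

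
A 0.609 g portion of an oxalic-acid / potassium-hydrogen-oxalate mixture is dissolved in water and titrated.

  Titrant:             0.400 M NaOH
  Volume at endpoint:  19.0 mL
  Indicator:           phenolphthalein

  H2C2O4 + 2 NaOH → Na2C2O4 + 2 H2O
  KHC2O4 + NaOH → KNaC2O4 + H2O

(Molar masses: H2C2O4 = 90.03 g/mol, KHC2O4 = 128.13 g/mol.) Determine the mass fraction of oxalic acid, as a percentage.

n(NaOH) = 0.0190 × 0.400 = 7.60 × 10^-3 mol
Let x = n(H2C2O4), y = n(KHC2O4).
Titrant: 2x + 1y = 7.60 × 10^-3;  mass: 90.03x + 128.13y = 0.609
Solving, x = 2.19 × 10^-3 mol, y = 3.21 × 10^-3 mol
mass of H2C2O4 = 2.19 × 10^-3 × 90.03 = 0.198 g
% H2C2O4 = 0.198 / 0.609 × 100 = 32.4 %

32.4 %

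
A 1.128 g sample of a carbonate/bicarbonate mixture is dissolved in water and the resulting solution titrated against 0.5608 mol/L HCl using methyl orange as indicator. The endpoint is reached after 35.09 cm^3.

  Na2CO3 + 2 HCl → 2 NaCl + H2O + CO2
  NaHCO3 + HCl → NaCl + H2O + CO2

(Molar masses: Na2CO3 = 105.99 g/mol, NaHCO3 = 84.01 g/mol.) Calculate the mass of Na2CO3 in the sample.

n(HCl) = 0.03509 × 0.5608 = 0.01968 mol
Let x = n(Na2CO3), y = n(NaHCO3).
Titrant: 2x + 1y = 0.01968;  mass: 105.99x + 84.01y = 1.128
Solving, x = 8.467 × 10^-3 mol, y = 2.745 × 10^-3 mol
mass of Na2CO3 = 8.467 × 10^-3 × 105.99 = 0.8974 g

0.8974 g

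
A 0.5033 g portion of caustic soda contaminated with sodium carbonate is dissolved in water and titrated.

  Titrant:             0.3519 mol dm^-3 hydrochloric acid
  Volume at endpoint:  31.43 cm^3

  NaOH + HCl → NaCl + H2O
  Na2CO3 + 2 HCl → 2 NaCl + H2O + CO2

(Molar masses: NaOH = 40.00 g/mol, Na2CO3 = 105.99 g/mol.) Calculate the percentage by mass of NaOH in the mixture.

50.66 %

n(HCl) = 0.03143 × 0.3519 = 0.01106 mol
Let x = n(NaOH), y = n(Na2CO3).
Titrant: 1x + 2y = 0.01106;  mass: 40.00x + 105.99y = 0.5033
Solving, x = 6.374 × 10^-3 mol, y = 2.343 × 10^-3 mol
mass of NaOH = 6.374 × 10^-3 × 40.00 = 0.2550 g
% NaOH = 0.2550 / 0.5033 × 100 = 50.66 %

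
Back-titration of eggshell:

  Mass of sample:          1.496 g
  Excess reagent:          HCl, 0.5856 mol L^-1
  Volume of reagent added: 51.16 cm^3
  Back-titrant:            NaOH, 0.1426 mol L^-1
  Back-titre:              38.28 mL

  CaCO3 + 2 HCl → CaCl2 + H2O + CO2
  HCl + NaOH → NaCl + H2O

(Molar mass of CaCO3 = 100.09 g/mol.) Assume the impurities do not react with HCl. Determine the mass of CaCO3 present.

1.226 g

n(HCl) added = 0.05116 × 0.5856 = 0.02996 mol
n(NaOH) used in back-titration = 0.03828 × 0.1426 = 5.459 × 10^-3 mol
n(HCl) left over = 5.459 × 10^-3 mol (1:1 ratio)
n(HCl) consumed by analyte = 0.02996 − 5.459 × 10^-3 = 0.02450 mol
From the 1:2 ratio, n(CaCO3) = 1/2 × 0.02450 = 0.01225 mol
mass of CaCO3 = 0.01225 × 100.09 = 1.226 g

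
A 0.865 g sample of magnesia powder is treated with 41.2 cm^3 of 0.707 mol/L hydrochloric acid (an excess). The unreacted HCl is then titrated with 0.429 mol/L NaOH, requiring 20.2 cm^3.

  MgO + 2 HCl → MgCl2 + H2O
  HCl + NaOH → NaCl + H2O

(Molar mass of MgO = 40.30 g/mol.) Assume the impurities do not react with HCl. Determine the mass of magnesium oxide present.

0.412 g

n(HCl) added = 0.0412 × 0.707 = 0.0291 mol
n(NaOH) used in back-titration = 0.0202 × 0.429 = 8.67 × 10^-3 mol
n(HCl) left over = 8.67 × 10^-3 mol (1:1 ratio)
n(HCl) consumed by analyte = 0.0291 − 8.67 × 10^-3 = 0.0205 mol
From the 1:2 ratio, n(MgO) = 1/2 × 0.0205 = 0.0102 mol
mass of MgO = 0.0102 × 40.30 = 0.412 g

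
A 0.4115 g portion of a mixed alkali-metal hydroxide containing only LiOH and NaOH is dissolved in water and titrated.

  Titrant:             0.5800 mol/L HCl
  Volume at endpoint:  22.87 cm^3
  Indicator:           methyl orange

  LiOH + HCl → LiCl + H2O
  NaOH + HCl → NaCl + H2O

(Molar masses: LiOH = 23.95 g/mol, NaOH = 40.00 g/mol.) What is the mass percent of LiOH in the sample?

43.18 %

n(HCl) = 0.02287 × 0.5800 = 0.01326 mol
Let x = n(LiOH), y = n(NaOH).
Titrant: 1x + 1y = 0.01326;  mass: 23.95x + 40.00y = 0.4115
Solving, x = 7.420 × 10^-3 mol, y = 5.845 × 10^-3 mol
mass of LiOH = 7.420 × 10^-3 × 23.95 = 0.1777 g
% LiOH = 0.1777 / 0.4115 × 100 = 43.18 %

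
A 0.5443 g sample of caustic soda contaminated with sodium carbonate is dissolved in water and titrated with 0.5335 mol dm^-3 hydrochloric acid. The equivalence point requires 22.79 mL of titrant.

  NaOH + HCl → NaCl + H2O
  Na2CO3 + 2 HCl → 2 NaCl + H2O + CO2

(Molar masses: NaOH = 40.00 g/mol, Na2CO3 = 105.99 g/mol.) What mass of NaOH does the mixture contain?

n(HCl) = 0.02279 × 0.5335 = 0.01216 mol
Let x = n(NaOH), y = n(Na2CO3).
Titrant: 1x + 2y = 0.01216;  mass: 40.00x + 105.99y = 0.5443
Solving, x = 7.698 × 10^-3 mol, y = 2.230 × 10^-3 mol
mass of NaOH = 7.698 × 10^-3 × 40.00 = 0.3079 g

0.3079 g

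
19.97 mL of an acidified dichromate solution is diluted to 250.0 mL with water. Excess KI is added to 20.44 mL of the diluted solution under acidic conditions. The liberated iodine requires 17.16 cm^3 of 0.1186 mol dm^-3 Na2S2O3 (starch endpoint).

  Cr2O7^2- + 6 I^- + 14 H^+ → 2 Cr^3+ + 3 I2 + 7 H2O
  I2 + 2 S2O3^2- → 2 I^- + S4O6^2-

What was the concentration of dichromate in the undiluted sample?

n(S2O3^2-) = 0.01716 × 0.1186 = 2.035 × 10^-3 mol
n(I2) = n(S2O3^2-)/2 = 1.018 × 10^-3 mol
From the 1:3 ratio, n(Cr2O7^2-) in the aliquot = 1/3 × 1.018 × 10^-3 = 3.392 × 10^-4 mol
[Cr2O7^2-]_dilute = 3.392 × 10^-4 / 0.02044 = 0.01659 mol/L
[Cr2O7^2-]_original = 0.01659 × 250.0/19.97 = 0.2077 mol/L

0.2077 mol/L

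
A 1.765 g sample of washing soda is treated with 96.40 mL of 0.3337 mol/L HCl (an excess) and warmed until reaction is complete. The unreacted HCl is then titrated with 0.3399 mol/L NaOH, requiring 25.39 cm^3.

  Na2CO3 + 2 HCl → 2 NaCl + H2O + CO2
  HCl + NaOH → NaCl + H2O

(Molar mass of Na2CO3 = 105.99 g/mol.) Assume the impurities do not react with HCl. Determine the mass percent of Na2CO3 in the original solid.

n(HCl) added = 0.09640 × 0.3337 = 0.03217 mol
n(NaOH) used in back-titration = 0.02539 × 0.3399 = 8.630 × 10^-3 mol
n(HCl) left over = 8.630 × 10^-3 mol (1:1 ratio)
n(HCl) consumed by analyte = 0.03217 − 8.630 × 10^-3 = 0.02354 mol
From the 1:2 ratio, n(Na2CO3) = 1/2 × 0.02354 = 0.01177 mol
mass of Na2CO3 = 0.01177 × 105.99 = 1.247 g
% Na2CO3 = 1.247 / 1.765 × 100 = 70.68 %

70.68 %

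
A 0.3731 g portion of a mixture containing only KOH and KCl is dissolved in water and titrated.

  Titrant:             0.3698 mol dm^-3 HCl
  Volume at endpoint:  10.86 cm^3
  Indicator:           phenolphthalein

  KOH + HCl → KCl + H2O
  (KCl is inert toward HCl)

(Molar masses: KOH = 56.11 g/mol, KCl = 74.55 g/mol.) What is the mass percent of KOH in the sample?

60.40 %

n(HCl) = 0.01086 × 0.3698 = 4.016 × 10^-3 mol
Let x = n(KOH), y = n(KCl).
Titrant: 1x = 4.016 × 10^-3;  mass: 56.11x + 74.55y = 0.3731
Solving, x = 4.016 × 10^-3 mol, y = 1.982 × 10^-3 mol
mass of KOH = 4.016 × 10^-3 × 56.11 = 0.2253 g
% KOH = 0.2253 / 0.3731 × 100 = 60.40 %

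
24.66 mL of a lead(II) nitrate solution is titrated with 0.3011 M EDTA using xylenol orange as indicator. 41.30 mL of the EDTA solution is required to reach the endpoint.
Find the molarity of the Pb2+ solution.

0.5043 M

Pb^2+ + EDTA^4- → [Pb(EDTA)]^2-
n(EDTA) = 0.04130 L × 0.3011 mol/L = 0.01244 mol
n(Pb2+) = 0.01244 mol (1:1 mole ratio)
[Pb2+] = 0.01244 mol / 0.02466 L = 0.5043 mol/L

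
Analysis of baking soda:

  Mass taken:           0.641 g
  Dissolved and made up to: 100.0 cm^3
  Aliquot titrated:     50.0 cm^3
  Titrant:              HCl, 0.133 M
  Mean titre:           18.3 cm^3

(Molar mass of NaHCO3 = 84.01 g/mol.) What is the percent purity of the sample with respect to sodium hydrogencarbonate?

NaHCO3 + HCl → NaCl + H2O + CO2
n(HCl) per titration = 0.0183 × 0.133 = 2.43 × 10^-3 mol
n(NaHCO3) in each aliquot = 2.43 × 10^-3 mol (1:1 ratio)
n(NaHCO3) in the whole flask = 2.43 × 10^-3 × 100.0/50.0 = 4.87 × 10^-3 mol
mass of NaHCO3 = 4.87 × 10^-3 × 84.01 = 0.409 g
% NaHCO3 = 0.409 / 0.641 × 100 = 63.8 %

63.8 %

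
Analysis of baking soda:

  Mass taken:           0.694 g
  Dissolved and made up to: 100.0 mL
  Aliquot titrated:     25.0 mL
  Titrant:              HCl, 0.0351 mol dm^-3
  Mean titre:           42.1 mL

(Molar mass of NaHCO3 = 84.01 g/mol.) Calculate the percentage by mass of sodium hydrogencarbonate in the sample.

NaHCO3 + HCl → NaCl + H2O + CO2
n(HCl) per titration = 0.0421 × 0.0351 = 1.48 × 10^-3 mol
n(NaHCO3) in each aliquot = 1.48 × 10^-3 mol (1:1 ratio)
n(NaHCO3) in the whole flask = 1.48 × 10^-3 × 100.0/25.0 = 5.91 × 10^-3 mol
mass of NaHCO3 = 5.91 × 10^-3 × 84.01 = 0.497 g
% NaHCO3 = 0.497 / 0.694 × 100 = 71.6 %

71.6 %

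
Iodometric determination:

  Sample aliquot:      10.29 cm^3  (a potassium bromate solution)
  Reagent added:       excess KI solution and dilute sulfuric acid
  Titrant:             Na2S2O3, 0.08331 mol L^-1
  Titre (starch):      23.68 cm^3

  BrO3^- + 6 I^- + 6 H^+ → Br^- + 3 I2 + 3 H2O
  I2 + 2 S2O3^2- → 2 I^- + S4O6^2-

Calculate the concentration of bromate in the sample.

n(S2O3^2-) = 0.02368 × 0.08331 = 1.973 × 10^-3 mol
n(I2) = n(S2O3^2-)/2 = 9.864 × 10^-4 mol
From the 1:3 ratio, n(BrO3^-) in the aliquot = 1/3 × 9.864 × 10^-4 = 3.288 × 10^-4 mol
[BrO3^-] = 3.288 × 10^-4 / 0.01029 = 0.03195 mol/L

0.03195 mol/L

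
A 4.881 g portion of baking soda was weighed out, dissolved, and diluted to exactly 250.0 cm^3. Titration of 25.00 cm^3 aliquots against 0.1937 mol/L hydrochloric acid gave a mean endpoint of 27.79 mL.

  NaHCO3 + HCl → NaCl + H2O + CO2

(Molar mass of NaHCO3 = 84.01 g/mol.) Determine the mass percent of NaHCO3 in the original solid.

n(HCl) per titration = 0.02779 × 0.1937 = 5.383 × 10^-3 mol
n(NaHCO3) in each aliquot = 5.383 × 10^-3 mol (1:1 ratio)
n(NaHCO3) in the whole flask = 5.383 × 10^-3 × 250.0/25.00 = 0.05383 mol
mass of NaHCO3 = 0.05383 × 84.01 = 4.522 g
% NaHCO3 = 4.522 / 4.881 × 100 = 92.65 %

92.65 %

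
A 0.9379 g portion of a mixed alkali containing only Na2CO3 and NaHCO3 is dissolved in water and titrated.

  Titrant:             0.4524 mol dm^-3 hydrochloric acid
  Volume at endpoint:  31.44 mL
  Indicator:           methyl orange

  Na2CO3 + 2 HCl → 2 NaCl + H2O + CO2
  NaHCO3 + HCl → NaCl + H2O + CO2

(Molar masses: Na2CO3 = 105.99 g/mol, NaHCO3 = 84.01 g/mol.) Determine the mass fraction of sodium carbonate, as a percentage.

n(HCl) = 0.03144 × 0.4524 = 0.01422 mol
Let x = n(Na2CO3), y = n(NaHCO3).
Titrant: 2x + 1y = 0.01422;  mass: 105.99x + 84.01y = 0.9379
Solving, x = 4.143 × 10^-3 mol, y = 5.937 × 10^-3 mol
mass of Na2CO3 = 4.143 × 10^-3 × 105.99 = 0.4392 g
% Na2CO3 = 0.4392 / 0.9379 × 100 = 46.82 %

46.82 %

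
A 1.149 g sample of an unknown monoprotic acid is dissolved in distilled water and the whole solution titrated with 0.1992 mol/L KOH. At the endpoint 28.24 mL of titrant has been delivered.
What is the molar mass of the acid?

n(KOH) = 0.02824 L × 0.1992 mol/L = 5.625 × 10^-3 mol
n(HA) = 5.625 × 10^-3 mol (1:1 ratio)
M = m / n = 1.149 g / 5.625 × 10^-3 mol = 204.3 g/mol

204.3 g/mol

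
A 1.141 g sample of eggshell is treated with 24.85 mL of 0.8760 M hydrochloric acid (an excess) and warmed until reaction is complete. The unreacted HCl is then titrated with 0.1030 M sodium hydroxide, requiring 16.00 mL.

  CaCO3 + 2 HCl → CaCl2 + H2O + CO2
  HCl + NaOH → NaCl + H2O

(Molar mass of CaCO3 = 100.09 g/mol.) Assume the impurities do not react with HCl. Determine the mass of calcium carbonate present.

n(HCl) added = 0.02485 × 0.8760 = 0.02177 mol
n(NaOH) used in back-titration = 0.01600 × 0.1030 = 1.648 × 10^-3 mol
n(HCl) left over = 1.648 × 10^-3 mol (1:1 ratio)
n(HCl) consumed by analyte = 0.02177 − 1.648 × 10^-3 = 0.02012 mol
From the 1:2 ratio, n(CaCO3) = 1/2 × 0.02012 = 0.01006 mol
mass of CaCO3 = 0.01006 × 100.09 = 1.007 g

1.007 g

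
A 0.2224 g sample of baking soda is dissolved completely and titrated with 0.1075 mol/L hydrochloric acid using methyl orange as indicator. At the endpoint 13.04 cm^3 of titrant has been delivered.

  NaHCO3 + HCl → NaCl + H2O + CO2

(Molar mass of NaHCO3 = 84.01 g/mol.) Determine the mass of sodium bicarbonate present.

n(HCl) = 0.01304 L × 0.1075 mol/L = 1.402 × 10^-3 mol
n(NaHCO3) = 1.402 × 10^-3 mol (1:1 ratio)
mass of NaHCO3 = 1.402 × 10^-3 × 84.01 g/mol = 0.1178 g

0.1178 g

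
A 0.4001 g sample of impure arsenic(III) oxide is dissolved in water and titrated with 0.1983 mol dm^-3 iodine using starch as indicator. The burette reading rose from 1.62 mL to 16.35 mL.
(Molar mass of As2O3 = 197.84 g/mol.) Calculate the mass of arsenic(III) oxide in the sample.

As2O3 + 2 I2 + 2 H2O → As2O5 + 4 HI
n(I2) = 0.01473 L × 0.1983 mol/L = 2.921 × 10^-3 mol
From the 1:2 ratio, n(As2O3) = 1/2 × 2.921 × 10^-3 = 1.460 × 10^-3 mol
mass of As2O3 = 1.460 × 10^-3 × 197.84 g/mol = 0.2889 g

0.2889 g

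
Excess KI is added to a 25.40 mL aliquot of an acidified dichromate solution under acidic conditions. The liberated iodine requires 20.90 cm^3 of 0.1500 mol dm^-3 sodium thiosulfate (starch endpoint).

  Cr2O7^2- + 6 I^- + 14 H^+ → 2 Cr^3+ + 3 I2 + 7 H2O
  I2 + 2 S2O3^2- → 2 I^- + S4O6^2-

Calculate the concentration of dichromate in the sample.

n(S2O3^2-) = 0.02090 × 0.1500 = 3.135 × 10^-3 mol
n(I2) = n(S2O3^2-)/2 = 1.567 × 10^-3 mol
From the 1:3 ratio, n(Cr2O7^2-) in the aliquot = 1/3 × 1.567 × 10^-3 = 5.225 × 10^-4 mol
[Cr2O7^2-] = 5.225 × 10^-4 / 0.02540 = 0.02057 mol/L

0.02057 mol/L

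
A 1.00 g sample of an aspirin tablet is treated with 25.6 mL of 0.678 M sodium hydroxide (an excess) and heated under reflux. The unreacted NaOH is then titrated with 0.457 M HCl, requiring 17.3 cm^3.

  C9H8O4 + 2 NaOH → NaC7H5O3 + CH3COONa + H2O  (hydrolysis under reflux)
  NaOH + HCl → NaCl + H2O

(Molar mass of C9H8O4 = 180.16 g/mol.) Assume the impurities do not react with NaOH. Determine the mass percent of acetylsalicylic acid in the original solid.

85.1 %

n(NaOH) added = 0.0256 × 0.678 = 0.0174 mol
n(HCl) used in back-titration = 0.0173 × 0.457 = 7.91 × 10^-3 mol
n(NaOH) left over = 7.91 × 10^-3 mol (1:1 ratio)
n(NaOH) consumed by analyte = 0.0174 − 7.91 × 10^-3 = 9.45 × 10^-3 mol
From the 1:2 ratio, n(C9H8O4) = 1/2 × 9.45 × 10^-3 = 4.73 × 10^-3 mol
mass of C9H8O4 = 4.73 × 10^-3 × 180.16 = 0.851 g
% C9H8O4 = 0.851 / 1.00 × 100 = 85.1 %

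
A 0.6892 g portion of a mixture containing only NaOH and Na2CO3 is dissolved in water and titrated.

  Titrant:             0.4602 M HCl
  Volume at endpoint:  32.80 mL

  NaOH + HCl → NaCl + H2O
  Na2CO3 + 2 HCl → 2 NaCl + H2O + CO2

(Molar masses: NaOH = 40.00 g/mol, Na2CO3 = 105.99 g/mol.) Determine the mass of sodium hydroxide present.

n(HCl) = 0.03280 × 0.4602 = 0.01509 mol
Let x = n(NaOH), y = n(Na2CO3).
Titrant: 1x + 2y = 0.01509;  mass: 40.00x + 105.99y = 0.6892
Solving, x = 8.521 × 10^-3 mol, y = 3.287 × 10^-3 mol
mass of NaOH = 8.521 × 10^-3 × 40.00 = 0.3409 g

0.3409 g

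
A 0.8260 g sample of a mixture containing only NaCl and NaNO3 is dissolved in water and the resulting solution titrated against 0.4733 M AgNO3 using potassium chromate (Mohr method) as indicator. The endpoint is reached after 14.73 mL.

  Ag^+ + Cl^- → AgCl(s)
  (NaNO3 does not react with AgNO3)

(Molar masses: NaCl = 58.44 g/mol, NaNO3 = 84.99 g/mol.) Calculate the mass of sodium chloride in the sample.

n(AgNO3) = 0.01473 × 0.4733 = 6.972 × 10^-3 mol
Let x = n(NaCl), y = n(NaNO3).
Titrant: 1x = 6.972 × 10^-3;  mass: 58.44x + 84.99y = 0.8260
Solving, x = 6.972 × 10^-3 mol, y = 4.925 × 10^-3 mol
mass of NaCl = 6.972 × 10^-3 × 58.44 = 0.4074 g

0.4074 g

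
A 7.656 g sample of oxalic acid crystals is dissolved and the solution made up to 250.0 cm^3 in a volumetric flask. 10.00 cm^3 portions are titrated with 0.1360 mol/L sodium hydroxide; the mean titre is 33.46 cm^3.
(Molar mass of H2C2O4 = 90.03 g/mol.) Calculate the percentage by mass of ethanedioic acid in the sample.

66.89 %

H2C2O4 + 2 NaOH → Na2C2O4 + 2 H2O
n(NaOH) per titration = 0.03346 × 0.1360 = 4.551 × 10^-3 mol
From the 1:2 ratio, n(H2C2O4) in each aliquot = 1/2 × 4.551 × 10^-3 = 2.275 × 10^-3 mol
n(H2C2O4) in the whole flask = 2.275 × 10^-3 × 250.0/10.00 = 0.05688 mol
mass of H2C2O4 = 0.05688 × 90.03 = 5.121 g
% H2C2O4 = 5.121 / 7.656 × 100 = 66.89 %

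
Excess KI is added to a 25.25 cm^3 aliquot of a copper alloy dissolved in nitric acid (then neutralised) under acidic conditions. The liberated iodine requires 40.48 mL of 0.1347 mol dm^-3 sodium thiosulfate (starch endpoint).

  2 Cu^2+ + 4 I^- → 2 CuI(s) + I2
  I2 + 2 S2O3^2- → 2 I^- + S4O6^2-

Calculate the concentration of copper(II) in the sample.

n(S2O3^2-) = 0.04048 × 0.1347 = 5.453 × 10^-3 mol
n(I2) = n(S2O3^2-)/2 = 2.726 × 10^-3 mol
From the 2:1 ratio, n(Cu2+) in the aliquot = 2/1 × 2.726 × 10^-3 = 5.453 × 10^-3 mol
[Cu2+] = 5.453 × 10^-3 / 0.02525 = 0.2159 mol/L

0.2159 mol/L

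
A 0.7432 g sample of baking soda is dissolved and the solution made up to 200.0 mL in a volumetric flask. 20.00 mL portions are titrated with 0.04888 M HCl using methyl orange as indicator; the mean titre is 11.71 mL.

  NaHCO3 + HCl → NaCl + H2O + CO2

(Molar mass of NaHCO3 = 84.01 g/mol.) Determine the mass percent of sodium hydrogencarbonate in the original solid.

n(HCl) per titration = 0.01171 × 0.04888 = 5.724 × 10^-4 mol
n(NaHCO3) in each aliquot = 5.724 × 10^-4 mol (1:1 ratio)
n(NaHCO3) in the whole flask = 5.724 × 10^-4 × 200.0/20.00 = 5.724 × 10^-3 mol
mass of NaHCO3 = 5.724 × 10^-3 × 84.01 = 0.4809 g
% NaHCO3 = 0.4809 / 0.7432 × 100 = 64.70 %

64.70 %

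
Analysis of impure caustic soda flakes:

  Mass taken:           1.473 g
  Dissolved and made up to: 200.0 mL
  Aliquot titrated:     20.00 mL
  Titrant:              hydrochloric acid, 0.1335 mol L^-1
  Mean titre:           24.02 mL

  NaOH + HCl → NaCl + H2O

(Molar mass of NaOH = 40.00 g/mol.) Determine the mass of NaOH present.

n(HCl) per titration = 0.02402 × 0.1335 = 3.207 × 10^-3 mol
n(NaOH) in each aliquot = 3.207 × 10^-3 mol (1:1 ratio)
n(NaOH) in the whole flask = 3.207 × 10^-3 × 200.0/20.00 = 0.03207 mol
mass of NaOH = 0.03207 × 40.00 = 1.283 g

1.283 g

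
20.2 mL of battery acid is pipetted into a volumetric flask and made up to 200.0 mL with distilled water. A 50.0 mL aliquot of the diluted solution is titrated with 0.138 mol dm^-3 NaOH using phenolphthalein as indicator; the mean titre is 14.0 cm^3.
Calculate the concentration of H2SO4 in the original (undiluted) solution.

0.191 mol/L

H2SO4 + 2 NaOH → Na2SO4 + 2 H2O
n(NaOH) = 0.0140 × 0.138 = 1.93 × 10^-3 mol
From the 1:2 ratio, n(H2SO4) in the aliquot = 1/2 × 1.93 × 10^-3 = 9.66 × 10^-4 mol
[H2SO4]_dilute = 9.66 × 10^-4 / 0.0500 = 0.0193 mol/L
Dilution factor = 200.0 / 20.2 = 9.901
[H2SO4]_stock = 0.0193 × 9.901 = 0.191 mol/L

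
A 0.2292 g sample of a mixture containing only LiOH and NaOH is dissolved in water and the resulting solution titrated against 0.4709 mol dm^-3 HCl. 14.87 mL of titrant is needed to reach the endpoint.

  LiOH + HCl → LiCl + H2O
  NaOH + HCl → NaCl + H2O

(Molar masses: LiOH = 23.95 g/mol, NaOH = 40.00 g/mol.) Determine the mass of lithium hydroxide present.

n(HCl) = 0.01487 × 0.4709 = 7.002 × 10^-3 mol
Let x = n(LiOH), y = n(NaOH).
Titrant: 1x + 1y = 7.002 × 10^-3;  mass: 23.95x + 40.00y = 0.2292
Solving, x = 3.171 × 10^-3 mol, y = 3.831 × 10^-3 mol
mass of LiOH = 3.171 × 10^-3 × 23.95 = 0.07594 g

0.07594 g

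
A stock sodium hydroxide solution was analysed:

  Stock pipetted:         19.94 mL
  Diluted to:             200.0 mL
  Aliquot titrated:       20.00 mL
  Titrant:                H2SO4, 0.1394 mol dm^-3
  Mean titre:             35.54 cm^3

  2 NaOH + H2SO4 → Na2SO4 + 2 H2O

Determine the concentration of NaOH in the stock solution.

n(H2SO4) = 0.03554 × 0.1394 = 4.954 × 10^-3 mol
From the 2:1 ratio, n(NaOH) in the aliquot = 2/1 × 4.954 × 10^-3 = 9.909 × 10^-3 mol
[NaOH]_dilute = 9.909 × 10^-3 / 0.02000 = 0.4954 mol/L
Dilution factor = 200.0 / 19.94 = 10.03
[NaOH]_stock = 0.4954 × 10.03 = 4.969 mol/L

4.969 mol/L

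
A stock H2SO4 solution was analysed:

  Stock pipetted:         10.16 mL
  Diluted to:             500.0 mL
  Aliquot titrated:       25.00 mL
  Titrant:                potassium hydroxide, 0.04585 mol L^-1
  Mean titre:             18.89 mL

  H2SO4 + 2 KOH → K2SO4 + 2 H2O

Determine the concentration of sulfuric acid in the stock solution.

0.8525 mol/L

n(KOH) = 0.01889 × 0.04585 = 8.661 × 10^-4 mol
From the 1:2 ratio, n(H2SO4) in the aliquot = 1/2 × 8.661 × 10^-4 = 4.331 × 10^-4 mol
[H2SO4]_dilute = 4.331 × 10^-4 / 0.02500 = 0.01732 mol/L
Dilution factor = 500.0 / 10.16 = 49.21
[H2SO4]_stock = 0.01732 × 49.21 = 0.8525 mol/L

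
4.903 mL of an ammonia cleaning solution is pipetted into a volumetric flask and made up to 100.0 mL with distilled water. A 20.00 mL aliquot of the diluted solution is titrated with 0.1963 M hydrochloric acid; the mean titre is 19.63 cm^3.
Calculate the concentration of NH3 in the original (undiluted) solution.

NH3 + HCl → NH4Cl
n(HCl) = 0.01963 × 0.1963 = 3.853 × 10^-3 mol
n(NH3) in the aliquot = 3.853 × 10^-3 mol (1:1 ratio)
[NH3]_dilute = 3.853 × 10^-3 / 0.02000 = 0.1927 mol/L
Dilution factor = 100.0 / 4.903 = 20.40
[NH3]_stock = 0.1927 × 20.40 = 3.930 mol/L

3.930 M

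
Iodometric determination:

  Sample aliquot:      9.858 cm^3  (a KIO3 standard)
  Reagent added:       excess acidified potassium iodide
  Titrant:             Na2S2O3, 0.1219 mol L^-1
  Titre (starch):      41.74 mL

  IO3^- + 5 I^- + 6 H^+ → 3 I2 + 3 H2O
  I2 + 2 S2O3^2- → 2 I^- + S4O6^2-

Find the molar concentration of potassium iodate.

0.08602 mol/L

n(S2O3^2-) = 0.04174 × 0.1219 = 5.088 × 10^-3 mol
n(I2) = n(S2O3^2-)/2 = 2.544 × 10^-3 mol
From the 1:3 ratio, n(IO3^-) in the aliquot = 1/3 × 2.544 × 10^-3 = 8.480 × 10^-4 mol
[IO3^-] = 8.480 × 10^-4 / 0.009858 = 0.08602 mol/L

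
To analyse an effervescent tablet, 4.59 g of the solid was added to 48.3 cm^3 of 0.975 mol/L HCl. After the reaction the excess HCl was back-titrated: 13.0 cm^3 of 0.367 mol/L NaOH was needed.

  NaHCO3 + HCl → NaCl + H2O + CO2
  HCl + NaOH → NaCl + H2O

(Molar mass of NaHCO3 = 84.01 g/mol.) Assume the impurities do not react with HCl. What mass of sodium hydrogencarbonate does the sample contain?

n(HCl) added = 0.0483 × 0.975 = 0.0471 mol
n(NaOH) used in back-titration = 0.0130 × 0.367 = 4.77 × 10^-3 mol
n(HCl) left over = 4.77 × 10^-3 mol (1:1 ratio)
n(HCl) consumed by analyte = 0.0471 − 4.77 × 10^-3 = 0.0423 mol
n(NaHCO3) = 0.0423 mol (1:1 ratio)
mass of NaHCO3 = 0.0423 × 84.01 = 3.56 g

3.56 g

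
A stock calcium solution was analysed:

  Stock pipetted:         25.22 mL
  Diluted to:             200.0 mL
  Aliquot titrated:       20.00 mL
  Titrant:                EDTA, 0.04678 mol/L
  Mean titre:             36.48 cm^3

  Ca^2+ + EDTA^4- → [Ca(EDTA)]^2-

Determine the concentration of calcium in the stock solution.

n(EDTA) = 0.03648 × 0.04678 = 1.707 × 10^-3 mol
n(Ca2+) in the aliquot = 1.707 × 10^-3 mol (1:1 ratio)
[Ca2+]_dilute = 1.707 × 10^-3 / 0.02000 = 0.08533 mol/L
Dilution factor = 200.0 / 25.22 = 7.930
[Ca2+]_stock = 0.08533 × 7.930 = 0.6767 mol/L

0.6767 mol/L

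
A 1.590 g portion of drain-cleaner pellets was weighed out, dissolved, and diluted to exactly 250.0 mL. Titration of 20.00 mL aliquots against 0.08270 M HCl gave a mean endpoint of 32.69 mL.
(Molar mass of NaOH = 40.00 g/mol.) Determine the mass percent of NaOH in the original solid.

85.01 %

NaOH + HCl → NaCl + H2O
n(HCl) per titration = 0.03269 × 0.08270 = 2.703 × 10^-3 mol
n(NaOH) in each aliquot = 2.703 × 10^-3 mol (1:1 ratio)
n(NaOH) in the whole flask = 2.703 × 10^-3 × 250.0/20.00 = 0.03379 mol
mass of NaOH = 0.03379 × 40.00 = 1.352 g
% NaOH = 1.352 / 1.590 × 100 = 85.01 %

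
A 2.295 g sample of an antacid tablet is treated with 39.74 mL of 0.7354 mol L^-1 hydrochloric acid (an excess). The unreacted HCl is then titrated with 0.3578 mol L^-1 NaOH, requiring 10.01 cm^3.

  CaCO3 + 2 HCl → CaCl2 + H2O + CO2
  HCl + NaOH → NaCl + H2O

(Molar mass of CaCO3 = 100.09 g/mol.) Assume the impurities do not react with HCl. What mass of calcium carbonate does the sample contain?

1.283 g

n(HCl) added = 0.03974 × 0.7354 = 0.02922 mol
n(NaOH) used in back-titration = 0.01001 × 0.3578 = 3.582 × 10^-3 mol
n(HCl) left over = 3.582 × 10^-3 mol (1:1 ratio)
n(HCl) consumed by analyte = 0.02922 − 3.582 × 10^-3 = 0.02564 mol
From the 1:2 ratio, n(CaCO3) = 1/2 × 0.02564 = 0.01282 mol
mass of CaCO3 = 0.01282 × 100.09 = 1.283 g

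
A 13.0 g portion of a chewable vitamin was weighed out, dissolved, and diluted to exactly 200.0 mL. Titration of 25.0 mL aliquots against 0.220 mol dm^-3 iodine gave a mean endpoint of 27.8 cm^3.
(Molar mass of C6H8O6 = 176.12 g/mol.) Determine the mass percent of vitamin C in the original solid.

66.3 %

C6H8O6 + I2 → C6H6O6 + 2 HI
n(I2) per titration = 0.0278 × 0.220 = 6.12 × 10^-3 mol
n(C6H8O6) in each aliquot = 6.12 × 10^-3 mol (1:1 ratio)
n(C6H8O6) in the whole flask = 6.12 × 10^-3 × 200.0/25.0 = 0.0489 mol
mass of C6H8O6 = 0.0489 × 176.12 = 8.62 g
% C6H8O6 = 8.62 / 13.0 × 100 = 66.3 %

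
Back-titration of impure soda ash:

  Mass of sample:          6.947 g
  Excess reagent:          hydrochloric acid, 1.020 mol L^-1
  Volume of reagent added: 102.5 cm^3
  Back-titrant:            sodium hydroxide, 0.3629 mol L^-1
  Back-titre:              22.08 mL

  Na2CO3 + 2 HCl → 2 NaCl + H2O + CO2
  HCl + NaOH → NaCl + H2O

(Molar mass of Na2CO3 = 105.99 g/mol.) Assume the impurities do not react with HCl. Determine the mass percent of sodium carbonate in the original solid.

n(HCl) added = 0.1025 × 1.020 = 0.1046 mol
n(NaOH) used in back-titration = 0.02208 × 0.3629 = 8.013 × 10^-3 mol
n(HCl) left over = 8.013 × 10^-3 mol (1:1 ratio)
n(HCl) consumed by analyte = 0.1046 − 8.013 × 10^-3 = 0.09654 mol
From the 1:2 ratio, n(Na2CO3) = 1/2 × 0.09654 = 0.04827 mol
mass of Na2CO3 = 0.04827 × 105.99 = 5.116 g
% Na2CO3 = 5.116 / 6.947 × 100 = 73.64 %

73.64 %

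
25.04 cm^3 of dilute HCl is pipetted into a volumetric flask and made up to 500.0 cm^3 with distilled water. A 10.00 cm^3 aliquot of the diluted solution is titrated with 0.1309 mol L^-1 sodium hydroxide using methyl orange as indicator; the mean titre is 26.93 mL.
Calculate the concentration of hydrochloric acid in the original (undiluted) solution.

7.039 mol/L

HCl + NaOH → NaCl + H2O
n(NaOH) = 0.02693 × 0.1309 = 3.525 × 10^-3 mol
n(HCl) in the aliquot = 3.525 × 10^-3 mol (1:1 ratio)
[HCl]_dilute = 3.525 × 10^-3 / 0.01000 = 0.3525 mol/L
Dilution factor = 500.0 / 25.04 = 19.97
[HCl]_stock = 0.3525 × 19.97 = 7.039 mol/L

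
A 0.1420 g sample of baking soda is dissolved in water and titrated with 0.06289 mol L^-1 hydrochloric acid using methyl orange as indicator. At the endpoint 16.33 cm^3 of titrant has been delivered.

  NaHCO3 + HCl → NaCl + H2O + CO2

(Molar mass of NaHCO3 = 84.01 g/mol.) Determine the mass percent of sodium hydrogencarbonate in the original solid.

n(HCl) = 0.01633 L × 0.06289 mol/L = 1.027 × 10^-3 mol
n(NaHCO3) = 1.027 × 10^-3 mol (1:1 ratio)
mass of NaHCO3 = 1.027 × 10^-3 × 84.01 g/mol = 0.08628 g
% NaHCO3 = 0.08628 / 0.1420 × 100 = 60.76 %

60.76 %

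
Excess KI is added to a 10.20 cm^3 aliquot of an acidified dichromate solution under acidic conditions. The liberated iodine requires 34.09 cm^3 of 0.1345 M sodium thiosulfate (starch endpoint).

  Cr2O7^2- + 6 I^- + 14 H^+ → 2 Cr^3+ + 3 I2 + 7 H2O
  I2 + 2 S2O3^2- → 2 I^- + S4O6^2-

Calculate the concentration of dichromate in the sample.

0.07492 M

n(S2O3^2-) = 0.03409 × 0.1345 = 4.585 × 10^-3 mol
n(I2) = n(S2O3^2-)/2 = 2.293 × 10^-3 mol
From the 1:3 ratio, n(Cr2O7^2-) in the aliquot = 1/3 × 2.293 × 10^-3 = 7.642 × 10^-4 mol
[Cr2O7^2-] = 7.642 × 10^-4 / 0.01020 = 0.07492 mol/L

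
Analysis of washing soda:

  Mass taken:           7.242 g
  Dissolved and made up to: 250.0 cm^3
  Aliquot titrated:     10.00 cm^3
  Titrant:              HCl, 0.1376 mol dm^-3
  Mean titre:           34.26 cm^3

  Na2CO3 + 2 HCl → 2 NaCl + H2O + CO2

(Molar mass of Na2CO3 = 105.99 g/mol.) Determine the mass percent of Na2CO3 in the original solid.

n(HCl) per titration = 0.03426 × 0.1376 = 4.714 × 10^-3 mol
From the 1:2 ratio, n(Na2CO3) in each aliquot = 1/2 × 4.714 × 10^-3 = 2.357 × 10^-3 mol
n(Na2CO3) in the whole flask = 2.357 × 10^-3 × 250.0/10.00 = 0.05893 mol
mass of Na2CO3 = 0.05893 × 105.99 = 6.246 g
% Na2CO3 = 6.246 / 7.242 × 100 = 86.24 %

86.24 %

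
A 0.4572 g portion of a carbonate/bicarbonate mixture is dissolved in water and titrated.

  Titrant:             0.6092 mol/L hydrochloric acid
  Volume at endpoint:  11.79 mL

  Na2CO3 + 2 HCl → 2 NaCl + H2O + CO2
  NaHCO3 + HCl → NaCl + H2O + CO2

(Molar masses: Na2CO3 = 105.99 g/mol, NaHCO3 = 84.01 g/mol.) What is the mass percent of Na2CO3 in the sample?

54.64 %

n(HCl) = 0.01179 × 0.6092 = 7.182 × 10^-3 mol
Let x = n(Na2CO3), y = n(NaHCO3).
Titrant: 2x + 1y = 7.182 × 10^-3;  mass: 105.99x + 84.01y = 0.4572
Solving, x = 2.357 × 10^-3 mol, y = 2.469 × 10^-3 mol
mass of Na2CO3 = 2.357 × 10^-3 × 105.99 = 0.2498 g
% Na2CO3 = 0.2498 / 0.4572 × 100 = 54.64 %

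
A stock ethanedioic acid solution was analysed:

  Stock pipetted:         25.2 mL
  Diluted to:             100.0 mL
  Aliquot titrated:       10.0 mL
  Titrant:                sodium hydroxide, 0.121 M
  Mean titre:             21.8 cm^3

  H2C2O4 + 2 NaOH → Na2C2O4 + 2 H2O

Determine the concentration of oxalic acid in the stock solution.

n(NaOH) = 0.0218 × 0.121 = 2.64 × 10^-3 mol
From the 1:2 ratio, n(H2C2O4) in the aliquot = 1/2 × 2.64 × 10^-3 = 1.32 × 10^-3 mol
[H2C2O4]_dilute = 1.32 × 10^-3 / 0.0100 = 0.132 mol/L
Dilution factor = 100.0 / 25.2 = 3.968
[H2C2O4]_stock = 0.132 × 3.968 = 0.523 mol/L

0.523 M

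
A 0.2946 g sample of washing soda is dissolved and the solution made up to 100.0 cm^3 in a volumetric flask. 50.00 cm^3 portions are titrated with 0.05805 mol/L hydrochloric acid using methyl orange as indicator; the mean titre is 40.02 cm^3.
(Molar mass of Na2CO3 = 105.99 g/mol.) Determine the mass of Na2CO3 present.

0.2462 g

Na2CO3 + 2 HCl → 2 NaCl + H2O + CO2
n(HCl) per titration = 0.04002 × 0.05805 = 2.323 × 10^-3 mol
From the 1:2 ratio, n(Na2CO3) in each aliquot = 1/2 × 2.323 × 10^-3 = 1.162 × 10^-3 mol
n(Na2CO3) in the whole flask = 1.162 × 10^-3 × 100.0/50.00 = 2.323 × 10^-3 mol
mass of Na2CO3 = 2.323 × 10^-3 × 105.99 = 0.2462 g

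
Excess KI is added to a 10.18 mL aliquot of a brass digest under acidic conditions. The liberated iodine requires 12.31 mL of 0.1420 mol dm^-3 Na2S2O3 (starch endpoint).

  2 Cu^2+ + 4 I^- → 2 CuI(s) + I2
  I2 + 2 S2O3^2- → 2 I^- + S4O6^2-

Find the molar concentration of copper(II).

n(S2O3^2-) = 0.01231 × 0.1420 = 1.748 × 10^-3 mol
n(I2) = n(S2O3^2-)/2 = 8.740 × 10^-4 mol
From the 2:1 ratio, n(Cu2+) in the aliquot = 2/1 × 8.740 × 10^-4 = 1.748 × 10^-3 mol
[Cu2+] = 1.748 × 10^-3 / 0.01018 = 0.1717 mol/L

0.1717 mol/L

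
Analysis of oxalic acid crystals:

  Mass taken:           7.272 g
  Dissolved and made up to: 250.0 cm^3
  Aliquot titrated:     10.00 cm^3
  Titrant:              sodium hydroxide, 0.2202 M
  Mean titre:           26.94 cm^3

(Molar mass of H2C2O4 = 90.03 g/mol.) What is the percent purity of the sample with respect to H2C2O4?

91.80 %

H2C2O4 + 2 NaOH → Na2C2O4 + 2 H2O
n(NaOH) per titration = 0.02694 × 0.2202 = 5.932 × 10^-3 mol
From the 1:2 ratio, n(H2C2O4) in each aliquot = 1/2 × 5.932 × 10^-3 = 2.966 × 10^-3 mol
n(H2C2O4) in the whole flask = 2.966 × 10^-3 × 250.0/10.00 = 0.07415 mol
mass of H2C2O4 = 0.07415 × 90.03 = 6.676 g
% H2C2O4 = 6.676 / 7.272 × 100 = 91.80 %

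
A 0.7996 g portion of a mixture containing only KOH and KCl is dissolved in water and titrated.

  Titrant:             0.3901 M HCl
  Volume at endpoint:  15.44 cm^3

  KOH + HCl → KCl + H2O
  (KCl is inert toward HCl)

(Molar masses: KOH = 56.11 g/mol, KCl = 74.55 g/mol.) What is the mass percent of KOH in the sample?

n(HCl) = 0.01544 × 0.3901 = 6.023 × 10^-3 mol
Let x = n(KOH), y = n(KCl).
Titrant: 1x = 6.023 × 10^-3;  mass: 56.11x + 74.55y = 0.7996
Solving, x = 6.023 × 10^-3 mol, y = 6.192 × 10^-3 mol
mass of KOH = 6.023 × 10^-3 × 56.11 = 0.3380 g
% KOH = 0.3380 / 0.7996 × 100 = 42.27 %

42.27 %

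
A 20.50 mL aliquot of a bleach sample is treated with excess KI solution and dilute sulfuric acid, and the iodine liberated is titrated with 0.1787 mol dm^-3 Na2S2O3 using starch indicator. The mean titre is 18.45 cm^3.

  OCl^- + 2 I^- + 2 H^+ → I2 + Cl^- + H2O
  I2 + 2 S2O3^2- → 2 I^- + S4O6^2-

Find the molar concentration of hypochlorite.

n(S2O3^2-) = 0.01845 × 0.1787 = 3.297 × 10^-3 mol
n(I2) = n(S2O3^2-)/2 = 1.649 × 10^-3 mol
n(OCl^-) in the aliquot = 1.649 × 10^-3 mol (1:1 ratio)
[OCl^-] = 1.649 × 10^-3 / 0.02050 = 0.08042 mol/L

0.08042 mol/L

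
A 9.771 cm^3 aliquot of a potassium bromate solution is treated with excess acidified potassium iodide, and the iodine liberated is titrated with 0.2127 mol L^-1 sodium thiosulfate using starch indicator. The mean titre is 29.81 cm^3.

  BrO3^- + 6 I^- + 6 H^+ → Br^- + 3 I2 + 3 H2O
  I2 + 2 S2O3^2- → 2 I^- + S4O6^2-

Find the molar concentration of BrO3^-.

n(S2O3^2-) = 0.02981 × 0.2127 = 6.341 × 10^-3 mol
n(I2) = n(S2O3^2-)/2 = 3.170 × 10^-3 mol
From the 1:3 ratio, n(BrO3^-) in the aliquot = 1/3 × 3.170 × 10^-3 = 1.057 × 10^-3 mol
[BrO3^-] = 1.057 × 10^-3 / 0.009771 = 0.1082 mol/L

0.1082 mol/L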